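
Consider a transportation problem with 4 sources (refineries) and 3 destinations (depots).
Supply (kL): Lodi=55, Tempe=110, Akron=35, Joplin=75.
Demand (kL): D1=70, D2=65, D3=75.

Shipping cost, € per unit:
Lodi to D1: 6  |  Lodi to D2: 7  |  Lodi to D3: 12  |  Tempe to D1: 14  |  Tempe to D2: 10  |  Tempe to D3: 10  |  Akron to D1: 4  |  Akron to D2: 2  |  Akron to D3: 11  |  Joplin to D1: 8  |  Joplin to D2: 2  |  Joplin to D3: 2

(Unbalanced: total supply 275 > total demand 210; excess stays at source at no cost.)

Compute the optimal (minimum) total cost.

1030

Optimal allocation:
  Lodi–D1: 55 × €6 = €330
  Tempe–D2: 45 × €10 = €450
  Akron–D1: 15 × €4 = €60
  Akron–D2: 20 × €2 = €40
  Joplin–D3: 75 × €2 = €150
Total = 330 + 450 + 60 + 40 + 150 = €1030.
(Supply check: Lodi ships 55; Tempe ships 45; Akron ships 35; Joplin ships 75.)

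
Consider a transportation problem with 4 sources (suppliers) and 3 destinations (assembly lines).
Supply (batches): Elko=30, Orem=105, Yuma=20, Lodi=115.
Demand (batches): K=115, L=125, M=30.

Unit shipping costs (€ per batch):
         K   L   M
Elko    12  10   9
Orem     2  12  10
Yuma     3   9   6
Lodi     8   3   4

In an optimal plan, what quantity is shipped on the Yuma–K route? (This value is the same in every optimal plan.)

10

Solving gives:
  Elko->L: 10 × €10 = €100
  Elko->M: 20 × €9 = €180
  Orem->K: 105 × €2 = €210
  Yuma->K: 10 × €3 = €30
  Yuma->M: 10 × €6 = €60
  Lodi->L: 115 × €3 = €345
Total cost = €925.
So Yuma→K carries 10 batches.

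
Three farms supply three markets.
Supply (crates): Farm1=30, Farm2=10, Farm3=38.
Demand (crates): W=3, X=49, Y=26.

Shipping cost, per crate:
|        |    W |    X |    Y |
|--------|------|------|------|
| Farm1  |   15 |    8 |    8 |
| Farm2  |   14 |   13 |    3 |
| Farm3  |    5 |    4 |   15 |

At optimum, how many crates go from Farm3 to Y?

0

Solving gives:
  Farm1->X: 14 × 8 = 112
  Farm1->Y: 16 × 8 = 128
  Farm2->Y: 10 × 3 = 30
  Farm3->W: 3 × 5 = 15
  Farm3->X: 35 × 4 = 140
Total cost = 425.
The route Farm3→Y is not used.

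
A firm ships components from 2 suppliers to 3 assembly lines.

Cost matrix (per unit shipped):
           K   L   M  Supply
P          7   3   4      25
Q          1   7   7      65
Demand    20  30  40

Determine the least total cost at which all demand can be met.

A cheapest plan:
  P to L: 25 × 3 = 75
  Q to K: 20 × 1 = 20
  Q to L: 5 × 7 = 35
  Q to M: 40 × 7 = 280
Total = 75 + 20 + 35 + 280 = 410.
(Supply check: P ships 25; Q ships 65.)

410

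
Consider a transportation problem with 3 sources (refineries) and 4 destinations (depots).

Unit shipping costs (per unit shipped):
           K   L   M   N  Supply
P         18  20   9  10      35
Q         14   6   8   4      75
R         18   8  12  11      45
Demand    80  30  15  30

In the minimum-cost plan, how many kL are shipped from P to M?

15

The minimum-cost plan:
  P->K: 20 × 18 = 360
  P->M: 15 × 9 = 135
  Q->K: 45 × 14 = 630
  Q->N: 30 × 4 = 120
  R->K: 15 × 18 = 270
  R->L: 30 × 8 = 240
Total cost = 1755.
So P→M carries 15 kL.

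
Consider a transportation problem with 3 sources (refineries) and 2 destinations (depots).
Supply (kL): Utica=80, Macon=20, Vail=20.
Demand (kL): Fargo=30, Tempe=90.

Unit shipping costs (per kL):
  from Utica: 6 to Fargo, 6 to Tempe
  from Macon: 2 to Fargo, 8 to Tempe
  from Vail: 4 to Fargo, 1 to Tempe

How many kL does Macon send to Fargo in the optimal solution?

Solving gives:
  Utica->Fargo: 10 × 6 = 60
  Utica->Tempe: 70 × 6 = 420
  Macon->Fargo: 20 × 2 = 40
  Vail->Tempe: 20 × 1 = 20
Total cost = 540.
So Macon→Fargo carries 20 kL.

20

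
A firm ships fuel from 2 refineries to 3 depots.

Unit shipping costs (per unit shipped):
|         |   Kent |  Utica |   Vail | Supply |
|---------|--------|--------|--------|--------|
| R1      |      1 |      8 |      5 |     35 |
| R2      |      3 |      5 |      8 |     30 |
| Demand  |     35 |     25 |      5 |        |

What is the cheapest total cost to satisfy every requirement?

An optimal shipping plan:
  R1->Kent: 30 × 1 = 30
  R1->Vail: 5 × 5 = 25
  R2->Kent: 5 × 3 = 15
  R2->Utica: 25 × 5 = 125
Total = 30 + 25 + 15 + 125 = 195.

195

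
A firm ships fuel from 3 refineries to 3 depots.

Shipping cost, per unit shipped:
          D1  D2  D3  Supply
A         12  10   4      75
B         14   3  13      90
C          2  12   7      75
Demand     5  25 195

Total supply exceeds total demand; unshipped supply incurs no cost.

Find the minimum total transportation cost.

1525

One minimum-cost allocation:
  A–D3: 75 kL
  B–D2: 25 kL
  B–D3: 50 kL
  C–D1: 5 kL
  C–D3: 70 kL
Total cost = 1525.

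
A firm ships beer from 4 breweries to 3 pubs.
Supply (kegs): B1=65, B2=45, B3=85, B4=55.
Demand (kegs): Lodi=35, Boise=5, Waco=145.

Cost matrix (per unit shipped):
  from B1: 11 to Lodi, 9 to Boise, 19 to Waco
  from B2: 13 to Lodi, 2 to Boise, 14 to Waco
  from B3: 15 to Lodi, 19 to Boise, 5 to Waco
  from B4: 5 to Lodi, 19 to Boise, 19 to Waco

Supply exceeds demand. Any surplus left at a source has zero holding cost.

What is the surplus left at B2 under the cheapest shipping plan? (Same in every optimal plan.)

Minimum-cost shipments:
  B1 to Waco: 20 kegs
  B2 to Boise: 5 kegs
  B2 to Waco: 40 kegs
  B3 to Waco: 85 kegs
  B4 to Lodi: 35 kegs
Total cost = 1550.
B2 ships 45 of its 45, leaving 0.

0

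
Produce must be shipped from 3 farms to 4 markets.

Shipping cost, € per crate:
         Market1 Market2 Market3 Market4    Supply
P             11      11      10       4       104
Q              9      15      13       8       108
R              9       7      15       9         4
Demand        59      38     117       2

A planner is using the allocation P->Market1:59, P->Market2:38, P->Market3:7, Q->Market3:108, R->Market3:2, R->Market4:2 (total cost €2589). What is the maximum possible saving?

Current plan cost = 59·11 + 38·11 + 7·10 + 108·13 + 2·15 + 2·9 = €2589.
Optimal plan:
  P to Market2: 34 crates
  P to Market3: 68 crates
  P to Market4: 2 crates
  Q to Market1: 59 crates
  Q to Market3: 49 crates
  R to Market2: 4 crates
Optimal cost = €2258.
Saving = 2589 − 2258 = €331.

331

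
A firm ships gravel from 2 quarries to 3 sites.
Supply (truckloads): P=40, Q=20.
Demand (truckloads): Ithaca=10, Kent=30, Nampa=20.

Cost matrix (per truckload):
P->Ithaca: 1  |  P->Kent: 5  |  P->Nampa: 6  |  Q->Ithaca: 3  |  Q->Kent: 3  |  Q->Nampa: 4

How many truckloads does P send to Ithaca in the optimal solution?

Solving gives:
  P to Ithaca: 10 × 1 = 10
  P to Kent: 30 × 5 = 150
  Q to Nampa: 20 × 4 = 80
Total cost = 240.
So P→Ithaca carries 10 truckloads.

10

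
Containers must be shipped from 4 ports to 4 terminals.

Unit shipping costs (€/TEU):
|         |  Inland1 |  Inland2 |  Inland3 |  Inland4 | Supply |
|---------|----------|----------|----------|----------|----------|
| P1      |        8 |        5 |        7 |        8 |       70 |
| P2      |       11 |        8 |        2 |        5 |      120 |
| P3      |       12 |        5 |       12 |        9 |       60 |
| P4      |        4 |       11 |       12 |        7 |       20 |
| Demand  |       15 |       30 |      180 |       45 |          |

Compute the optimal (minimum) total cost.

One minimum-cost allocation:
  P1 to Inland3: 60 × €7 = €420
  P1 to Inland4: 10 × €8 = €80
  P2 to Inland3: 120 × €2 = €240
  P3 to Inland2: 30 × €5 = €150
  P3 to Inland4: 30 × €9 = €270
  P4 to Inland1: 15 × €4 = €60
  P4 to Inland4: 5 × €7 = €35
Total = 420 + 80 + 240 + 150 + 270 + 60 + 35 = €1255.

1255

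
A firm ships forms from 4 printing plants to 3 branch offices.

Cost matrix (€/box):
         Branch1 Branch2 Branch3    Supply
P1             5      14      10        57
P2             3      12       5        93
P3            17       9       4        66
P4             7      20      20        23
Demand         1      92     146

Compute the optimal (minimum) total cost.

2039

An optimal shipping plan:
  P1 to Branch2: 57 × €14 = €798
  P2 to Branch3: 93 × €5 = €465
  P3 to Branch2: 13 × €9 = €117
  P3 to Branch3: 53 × €4 = €212
  P4 to Branch1: 1 × €7 = €7
  P4 to Branch2: 22 × €20 = €440
Total = 798 + 465 + 117 + 212 + 7 + 440 = €2039.
(Supply check: P1 ships 57; P2 ships 93; P3 ships 66; P4 ships 23.)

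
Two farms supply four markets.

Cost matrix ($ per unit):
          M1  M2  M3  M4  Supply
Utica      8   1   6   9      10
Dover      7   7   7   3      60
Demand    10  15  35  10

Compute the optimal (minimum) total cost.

One minimum-cost allocation:
  Utica to M2: 10 × $1 = $10
  Dover to M1: 10 × $7 = $70
  Dover to M2: 5 × $7 = $35
  Dover to M3: 35 × $7 = $245
  Dover to M4: 10 × $3 = $30
Total = 10 + 70 + 35 + 245 + 30 = $390.

390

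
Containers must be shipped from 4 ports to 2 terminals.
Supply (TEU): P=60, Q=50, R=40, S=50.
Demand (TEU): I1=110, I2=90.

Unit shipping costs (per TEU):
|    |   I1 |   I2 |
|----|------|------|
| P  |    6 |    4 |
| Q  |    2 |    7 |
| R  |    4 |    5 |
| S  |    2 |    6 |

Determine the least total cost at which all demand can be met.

An optimal shipping plan:
  P to I2: 60 × 4 = 240
  Q to I1: 50 × 2 = 100
  R to I1: 10 × 4 = 40
  R to I2: 30 × 5 = 150
  S to I1: 50 × 2 = 100
Total = 240 + 100 + 40 + 150 + 100 = 630.
(Supply check: P ships 60; Q ships 50; R ships 40; S ships 50.)

630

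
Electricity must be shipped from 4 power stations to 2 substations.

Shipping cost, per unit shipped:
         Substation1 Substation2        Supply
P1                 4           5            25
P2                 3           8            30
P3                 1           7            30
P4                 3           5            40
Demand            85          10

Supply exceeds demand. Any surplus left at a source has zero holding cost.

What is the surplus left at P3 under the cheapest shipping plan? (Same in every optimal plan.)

An optimal plan:
  P1->Substation2: 10 × 5 = 50
  P2->Substation1: 30 × 3 = 90
  P3->Substation1: 30 × 1 = 30
  P4->Substation1: 25 × 3 = 75
Total cost = 245.
P3 ships 30 of its 30, leaving 0.

0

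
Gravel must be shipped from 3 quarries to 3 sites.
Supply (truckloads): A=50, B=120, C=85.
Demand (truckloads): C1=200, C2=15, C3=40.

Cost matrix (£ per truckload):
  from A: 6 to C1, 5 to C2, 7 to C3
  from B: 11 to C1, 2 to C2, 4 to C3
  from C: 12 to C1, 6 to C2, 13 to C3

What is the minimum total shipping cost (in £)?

An optimal shipping plan:
  A–C1: 50 truckloads
  B–C1: 65 truckloads
  B–C2: 15 truckloads
  B–C3: 40 truckloads
  C–C1: 85 truckloads
Total cost = £2225.
(Supply check: A ships 50; B ships 120; C ships 85.)

2225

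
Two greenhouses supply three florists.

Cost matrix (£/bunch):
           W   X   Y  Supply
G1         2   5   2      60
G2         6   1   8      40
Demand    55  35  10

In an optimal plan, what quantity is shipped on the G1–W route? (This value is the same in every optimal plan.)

Solving gives:
  G1->W: 50 × £2 = £100
  G1->Y: 10 × £2 = £20
  G2->W: 5 × £6 = £30
  G2->X: 35 × £1 = £35
Total cost = £185.
So G1→W carries 50 bunches.

50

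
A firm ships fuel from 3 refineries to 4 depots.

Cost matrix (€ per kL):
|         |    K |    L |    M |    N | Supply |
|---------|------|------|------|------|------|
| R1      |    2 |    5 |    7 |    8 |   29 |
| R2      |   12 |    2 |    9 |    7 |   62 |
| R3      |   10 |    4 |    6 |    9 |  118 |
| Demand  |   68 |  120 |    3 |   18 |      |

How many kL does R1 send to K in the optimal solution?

29

Solving gives:
  R1->K: 29 kL
  R2->L: 62 kL
  R3->K: 39 kL
  R3->L: 58 kL
  R3->M: 3 kL
  R3->N: 18 kL
Total cost = €984.
So R1→K carries 29 kL.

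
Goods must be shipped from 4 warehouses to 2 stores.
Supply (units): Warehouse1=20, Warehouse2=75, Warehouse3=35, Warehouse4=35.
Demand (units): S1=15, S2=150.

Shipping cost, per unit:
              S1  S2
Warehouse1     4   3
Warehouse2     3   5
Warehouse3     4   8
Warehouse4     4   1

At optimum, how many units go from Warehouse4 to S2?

Optimal shipments:
  Warehouse1→S2: 20 × 3 = 60
  Warehouse2→S2: 75 × 5 = 375
  Warehouse3→S1: 15 × 4 = 60
  Warehouse3→S2: 20 × 8 = 160
  Warehouse4→S2: 35 × 1 = 35
Total cost = 690.
So Warehouse4→S2 carries 35 units.

35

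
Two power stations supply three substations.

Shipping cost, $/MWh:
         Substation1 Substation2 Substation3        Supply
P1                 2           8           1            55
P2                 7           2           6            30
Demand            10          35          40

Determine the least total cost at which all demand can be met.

An optimal shipping plan:
  P1–Substation1: 10 × $2 = $20
  P1–Substation2: 5 × $8 = $40
  P1–Substation3: 40 × $1 = $40
  P2–Substation2: 30 × $2 = $60
Total = 20 + 40 + 40 + 60 = $160.

160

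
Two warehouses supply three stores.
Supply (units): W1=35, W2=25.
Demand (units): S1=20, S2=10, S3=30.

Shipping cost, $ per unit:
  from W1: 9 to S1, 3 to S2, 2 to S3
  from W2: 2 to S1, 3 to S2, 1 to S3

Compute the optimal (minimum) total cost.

A cheapest plan:
  W1->S2: 10 × $3 = $30
  W1->S3: 25 × $2 = $50
  W2->S1: 20 × $2 = $40
  W2->S3: 5 × $1 = $5
Total = 30 + 50 + 40 + 5 = $125.

125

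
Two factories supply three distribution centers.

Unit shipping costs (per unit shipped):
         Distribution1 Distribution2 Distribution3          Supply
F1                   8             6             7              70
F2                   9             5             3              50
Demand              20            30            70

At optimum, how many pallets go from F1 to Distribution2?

30

The minimum-cost plan:
  F1–Distribution1: 20 × 8 = 160
  F1–Distribution2: 30 × 6 = 180
  F1–Distribution3: 20 × 7 = 140
  F2–Distribution3: 50 × 3 = 150
Total cost = 630.
So F1→Distribution2 carries 30 pallets.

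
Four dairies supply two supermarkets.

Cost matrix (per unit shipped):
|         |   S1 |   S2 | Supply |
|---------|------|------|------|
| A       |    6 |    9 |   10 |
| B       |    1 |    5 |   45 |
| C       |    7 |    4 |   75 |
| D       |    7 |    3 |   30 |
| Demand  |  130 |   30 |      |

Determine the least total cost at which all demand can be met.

One minimum-cost allocation:
  A–S1: 10 × 6 = 60
  B–S1: 45 × 1 = 45
  C–S1: 75 × 7 = 525
  D–S2: 30 × 3 = 90
Total = 60 + 45 + 525 + 90 = 720.

720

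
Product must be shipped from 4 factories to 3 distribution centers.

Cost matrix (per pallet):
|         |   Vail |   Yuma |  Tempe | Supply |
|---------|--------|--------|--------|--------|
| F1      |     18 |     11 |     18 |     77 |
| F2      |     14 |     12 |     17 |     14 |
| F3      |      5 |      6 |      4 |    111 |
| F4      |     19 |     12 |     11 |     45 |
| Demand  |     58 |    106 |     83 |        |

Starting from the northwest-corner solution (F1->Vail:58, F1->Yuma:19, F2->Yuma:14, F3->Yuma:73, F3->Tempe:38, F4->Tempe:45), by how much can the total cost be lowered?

Current plan cost = 58·18 + 19·11 + 14·12 + 73·6 + 38·4 + 45·11 = 2506.
Optimal plan:
  F1→Yuma: 77 × 11 = 847
  F2→Yuma: 14 × 12 = 168
  F3→Vail: 58 × 5 = 290
  F3→Tempe: 53 × 4 = 212
  F4→Yuma: 15 × 12 = 180
  F4→Tempe: 30 × 11 = 330
Optimal cost = 2027.
Saving = 2506 − 2027 = 479.

479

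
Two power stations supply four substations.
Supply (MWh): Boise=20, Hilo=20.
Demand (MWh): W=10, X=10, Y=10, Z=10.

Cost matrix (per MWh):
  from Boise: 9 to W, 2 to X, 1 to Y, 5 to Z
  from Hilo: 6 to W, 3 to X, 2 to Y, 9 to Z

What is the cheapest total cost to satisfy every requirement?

Optimal allocation:
  Boise–X: 10 MWh
  Boise–Z: 10 MWh
  Hilo–W: 10 MWh
  Hilo–Y: 10 MWh
Total cost = 150.

150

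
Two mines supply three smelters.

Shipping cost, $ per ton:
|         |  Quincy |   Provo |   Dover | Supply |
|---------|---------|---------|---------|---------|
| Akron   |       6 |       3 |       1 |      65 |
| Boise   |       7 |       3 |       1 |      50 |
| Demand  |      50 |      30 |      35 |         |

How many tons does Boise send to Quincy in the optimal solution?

0

The minimum-cost plan:
  Akron–Quincy: 50 tons
  Akron–Provo: 15 tons
  Boise–Provo: 15 tons
  Boise–Dover: 35 tons
Total cost = $425.
The route Boise→Quincy is not used.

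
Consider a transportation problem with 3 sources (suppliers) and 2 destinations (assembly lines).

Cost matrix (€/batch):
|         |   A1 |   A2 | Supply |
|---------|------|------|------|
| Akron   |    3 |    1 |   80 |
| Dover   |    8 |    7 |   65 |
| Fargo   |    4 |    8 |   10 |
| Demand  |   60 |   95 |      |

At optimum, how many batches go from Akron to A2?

80

Optimal shipments:
  Akron–A2: 80 × €1 = €80
  Dover–A1: 50 × €8 = €400
  Dover–A2: 15 × €7 = €105
  Fargo–A1: 10 × €4 = €40
Total cost = €625.
So Akron→A2 carries 80 batches.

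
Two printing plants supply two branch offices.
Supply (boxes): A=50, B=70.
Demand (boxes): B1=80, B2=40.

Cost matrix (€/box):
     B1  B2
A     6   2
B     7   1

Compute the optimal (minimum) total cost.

550

An optimal shipping plan:
  A->B1: 50 × €6 = €300
  B->B1: 30 × €7 = €210
  B->B2: 40 × €1 = €40
Total = 300 + 210 + 40 = €550.
(Supply check: A ships 50; B ships 70.)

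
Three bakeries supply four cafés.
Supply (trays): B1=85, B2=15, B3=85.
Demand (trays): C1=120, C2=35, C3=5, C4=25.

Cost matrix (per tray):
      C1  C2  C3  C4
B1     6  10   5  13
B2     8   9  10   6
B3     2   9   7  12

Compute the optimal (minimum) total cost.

Optimal allocation:
  B1→C1: 35 × 6 = 210
  B1→C2: 35 × 10 = 350
  B1→C3: 5 × 5 = 25
  B1→C4: 10 × 13 = 130
  B2→C4: 15 × 6 = 90
  B3→C1: 85 × 2 = 170
Total = 210 + 350 + 25 + 130 + 90 + 170 = 975.

975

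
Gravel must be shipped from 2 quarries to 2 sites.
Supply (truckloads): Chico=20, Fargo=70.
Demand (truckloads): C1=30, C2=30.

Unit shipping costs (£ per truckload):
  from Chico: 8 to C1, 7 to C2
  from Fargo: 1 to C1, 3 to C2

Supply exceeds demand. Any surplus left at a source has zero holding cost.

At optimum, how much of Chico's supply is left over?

An optimal plan:
  Fargo→C1: 30 × £1 = £30
  Fargo→C2: 30 × £3 = £90
Total cost = £120.
Chico ships 0 of its 20, leaving 20.

20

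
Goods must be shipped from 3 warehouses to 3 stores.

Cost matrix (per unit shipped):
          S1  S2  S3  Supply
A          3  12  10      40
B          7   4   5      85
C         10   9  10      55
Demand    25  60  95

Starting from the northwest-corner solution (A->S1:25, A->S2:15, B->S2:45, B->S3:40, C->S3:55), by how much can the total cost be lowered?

45

Current plan cost = 25·3 + 15·12 + 45·4 + 40·5 + 55·10 = 1185.
Optimal plan:
  A→S1: 25 units
  A→S3: 15 units
  B→S2: 5 units
  B→S3: 80 units
  C→S2: 55 units
Optimal cost = 1140.
Saving = 1185 − 1140 = 45.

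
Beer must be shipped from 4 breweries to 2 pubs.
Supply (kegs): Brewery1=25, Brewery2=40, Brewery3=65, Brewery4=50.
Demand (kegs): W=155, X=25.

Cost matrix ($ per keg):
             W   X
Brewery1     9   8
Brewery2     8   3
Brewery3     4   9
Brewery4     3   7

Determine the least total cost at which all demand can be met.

An optimal shipping plan:
  Brewery1 to W: 25 × $9 = $225
  Brewery2 to W: 15 × $8 = $120
  Brewery2 to X: 25 × $3 = $75
  Brewery3 to W: 65 × $4 = $260
  Brewery4 to W: 50 × $3 = $150
Total = 225 + 120 + 75 + 260 + 150 = $830.

830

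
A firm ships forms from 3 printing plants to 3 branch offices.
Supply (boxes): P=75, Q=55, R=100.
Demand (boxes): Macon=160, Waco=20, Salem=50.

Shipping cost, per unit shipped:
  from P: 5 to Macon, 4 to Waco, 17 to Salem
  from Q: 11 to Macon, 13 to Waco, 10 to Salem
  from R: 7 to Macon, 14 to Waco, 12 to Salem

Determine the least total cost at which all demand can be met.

1610

A cheapest plan:
  P–Macon: 55 × 5 = 275
  P–Waco: 20 × 4 = 80
  Q–Macon: 5 × 11 = 55
  Q–Salem: 50 × 10 = 500
  R–Macon: 100 × 7 = 700
Total = 275 + 80 + 55 + 500 + 700 = 1610.
(Supply check: P ships 75; Q ships 55; R ships 100.)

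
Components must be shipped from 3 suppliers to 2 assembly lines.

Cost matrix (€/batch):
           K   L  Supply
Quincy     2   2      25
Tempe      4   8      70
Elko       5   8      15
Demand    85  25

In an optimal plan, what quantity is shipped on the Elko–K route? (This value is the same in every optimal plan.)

Solving gives:
  Quincy->L: 25 × €2 = €50
  Tempe->K: 70 × €4 = €280
  Elko->K: 15 × €5 = €75
Total cost = €405.
So Elko→K carries 15 batches.

15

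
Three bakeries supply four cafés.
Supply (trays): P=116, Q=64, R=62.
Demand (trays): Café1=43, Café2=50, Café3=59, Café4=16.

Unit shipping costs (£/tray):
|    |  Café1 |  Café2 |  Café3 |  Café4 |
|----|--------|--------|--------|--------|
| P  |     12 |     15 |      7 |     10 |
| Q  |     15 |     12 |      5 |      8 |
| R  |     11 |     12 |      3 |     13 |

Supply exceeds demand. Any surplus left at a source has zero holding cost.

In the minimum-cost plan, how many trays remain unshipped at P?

74

Minimum-cost shipments:
  P→Café1: 42 × £12 = £504
  Q→Café2: 48 × £12 = £576
  Q→Café4: 16 × £8 = £128
  R→Café1: 1 × £11 = £11
  R→Café2: 2 × £12 = £24
  R→Café3: 59 × £3 = £177
Total cost = £1420.
P ships 42 of its 116, leaving 74.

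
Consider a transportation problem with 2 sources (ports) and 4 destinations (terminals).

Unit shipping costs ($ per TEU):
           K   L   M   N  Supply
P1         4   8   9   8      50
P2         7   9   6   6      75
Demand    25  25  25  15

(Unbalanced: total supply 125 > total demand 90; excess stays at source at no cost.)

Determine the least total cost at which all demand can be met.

One minimum-cost allocation:
  P1–K: 25 × $4 = $100
  P1–L: 25 × $8 = $200
  P2–M: 25 × $6 = $150
  P2–N: 15 × $6 = $90
Total = 100 + 200 + 150 + 90 = $540.
(Supply check: P1 ships 50; P2 ships 40.)

540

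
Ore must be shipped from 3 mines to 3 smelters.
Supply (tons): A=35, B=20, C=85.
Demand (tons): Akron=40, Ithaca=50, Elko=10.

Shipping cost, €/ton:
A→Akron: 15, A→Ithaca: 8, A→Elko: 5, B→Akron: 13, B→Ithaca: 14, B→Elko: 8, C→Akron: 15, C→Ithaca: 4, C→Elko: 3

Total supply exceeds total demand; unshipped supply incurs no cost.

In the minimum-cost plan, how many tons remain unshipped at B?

Minimum-cost shipments:
  B->Akron: 20 × €13 = €260
  C->Akron: 20 × €15 = €300
  C->Ithaca: 50 × €4 = €200
  C->Elko: 10 × €3 = €30
Total cost = €790.
B ships 20 of its 20, leaving 0.

0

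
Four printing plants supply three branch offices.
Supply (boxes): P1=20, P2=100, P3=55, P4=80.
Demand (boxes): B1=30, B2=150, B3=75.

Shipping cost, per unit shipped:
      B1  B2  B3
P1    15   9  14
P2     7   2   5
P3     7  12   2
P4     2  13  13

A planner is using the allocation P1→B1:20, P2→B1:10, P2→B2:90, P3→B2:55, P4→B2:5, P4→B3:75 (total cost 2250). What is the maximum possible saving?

Current plan cost = 20·15 + 10·7 + 90·2 + 55·12 + 5·13 + 75·13 = 2250.
Optimal plan:
  P1–B2: 20 × 9 = 180
  P2–B2: 100 × 2 = 200
  P3–B3: 55 × 2 = 110
  P4–B1: 30 × 2 = 60
  P4–B2: 30 × 13 = 390
  P4–B3: 20 × 13 = 260
Optimal cost = 1200.
Saving = 2250 − 1200 = 1050.

1050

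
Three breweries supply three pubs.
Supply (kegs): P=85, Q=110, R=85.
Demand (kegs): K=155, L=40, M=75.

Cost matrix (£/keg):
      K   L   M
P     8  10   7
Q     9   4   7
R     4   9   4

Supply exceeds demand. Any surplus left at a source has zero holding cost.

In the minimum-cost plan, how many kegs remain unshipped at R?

0

An optimal plan:
  P to K: 70 × £8 = £560
  P to M: 5 × £7 = £35
  Q to L: 40 × £4 = £160
  Q to M: 70 × £7 = £490
  R to K: 85 × £4 = £340
Total cost = £1585.
R ships 85 of its 85, leaving 0.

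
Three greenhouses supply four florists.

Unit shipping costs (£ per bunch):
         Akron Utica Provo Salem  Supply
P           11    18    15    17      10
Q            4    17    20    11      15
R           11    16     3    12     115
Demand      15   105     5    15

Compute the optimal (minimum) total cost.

1955

One minimum-cost allocation:
  P to Utica: 10 × £18 = £180
  Q to Akron: 15 × £4 = £60
  R to Utica: 95 × £16 = £1520
  R to Provo: 5 × £3 = £15
  R to Salem: 15 × £12 = £180
Total = 180 + 60 + 1520 + 15 + 180 = £1955.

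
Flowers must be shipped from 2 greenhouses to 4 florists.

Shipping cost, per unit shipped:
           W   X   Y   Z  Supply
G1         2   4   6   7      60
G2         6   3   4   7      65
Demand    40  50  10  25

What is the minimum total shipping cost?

445

A cheapest plan:
  G1 to W: 40 × 2 = 80
  G1 to Z: 20 × 7 = 140
  G2 to X: 50 × 3 = 150
  G2 to Y: 10 × 4 = 40
  G2 to Z: 5 × 7 = 35
Total = 80 + 140 + 150 + 40 + 35 = 445.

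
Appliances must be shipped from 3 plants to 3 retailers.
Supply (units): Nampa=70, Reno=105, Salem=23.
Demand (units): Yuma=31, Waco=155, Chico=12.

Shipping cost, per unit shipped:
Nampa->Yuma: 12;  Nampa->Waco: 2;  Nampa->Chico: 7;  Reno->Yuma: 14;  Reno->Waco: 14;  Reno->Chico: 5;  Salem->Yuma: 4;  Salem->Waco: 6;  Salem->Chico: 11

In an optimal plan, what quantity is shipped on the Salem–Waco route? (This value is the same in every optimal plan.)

Optimal shipments:
  Nampa–Waco: 70 × 2 = 140
  Reno–Yuma: 8 × 14 = 112
  Reno–Waco: 85 × 14 = 1190
  Reno–Chico: 12 × 5 = 60
  Salem–Yuma: 23 × 4 = 92
Total cost = 1594.
The route Salem→Waco is not used.

0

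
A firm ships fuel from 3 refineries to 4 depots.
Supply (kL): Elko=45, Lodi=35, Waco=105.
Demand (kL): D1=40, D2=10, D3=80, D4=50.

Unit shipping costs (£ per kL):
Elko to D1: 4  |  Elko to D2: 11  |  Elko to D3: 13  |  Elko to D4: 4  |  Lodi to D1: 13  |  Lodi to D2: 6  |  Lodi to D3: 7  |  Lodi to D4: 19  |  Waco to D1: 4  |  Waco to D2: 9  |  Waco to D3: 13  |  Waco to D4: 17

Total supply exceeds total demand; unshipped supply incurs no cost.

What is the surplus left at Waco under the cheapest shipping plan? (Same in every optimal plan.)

5

An optimal plan:
  Elko->D4: 45 kL
  Lodi->D3: 35 kL
  Waco->D1: 40 kL
  Waco->D2: 10 kL
  Waco->D3: 45 kL
  Waco->D4: 5 kL
Total cost = £1345.
Waco ships 100 of its 105, leaving 5.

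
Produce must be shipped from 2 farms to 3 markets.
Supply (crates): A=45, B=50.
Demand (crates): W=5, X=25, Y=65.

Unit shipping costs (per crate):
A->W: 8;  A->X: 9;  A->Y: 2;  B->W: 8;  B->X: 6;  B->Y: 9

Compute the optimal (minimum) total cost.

An optimal shipping plan:
  A to Y: 45 × 2 = 90
  B to W: 5 × 8 = 40
  B to X: 25 × 6 = 150
  B to Y: 20 × 9 = 180
Total = 90 + 40 + 150 + 180 = 460.

460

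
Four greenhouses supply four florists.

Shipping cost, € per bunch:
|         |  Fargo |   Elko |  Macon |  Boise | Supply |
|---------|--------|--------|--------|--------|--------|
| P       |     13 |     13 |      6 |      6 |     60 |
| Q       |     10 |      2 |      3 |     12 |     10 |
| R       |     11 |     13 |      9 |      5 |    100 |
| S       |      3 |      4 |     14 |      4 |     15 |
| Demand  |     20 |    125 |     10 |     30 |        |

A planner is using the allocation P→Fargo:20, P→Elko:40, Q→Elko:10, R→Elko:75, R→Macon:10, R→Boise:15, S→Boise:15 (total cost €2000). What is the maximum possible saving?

190

Current plan cost = 20·13 + 40·13 + 10·2 + 75·13 + 10·9 + 15·5 + 15·4 = €2000.
Optimal plan:
  P–Elko: 50 bunches
  P–Macon: 10 bunches
  Q–Elko: 10 bunches
  R–Fargo: 20 bunches
  R–Elko: 50 bunches
  R–Boise: 30 bunches
  S–Elko: 15 bunches
Optimal cost = €1810.
Saving = 2000 − 1810 = €190.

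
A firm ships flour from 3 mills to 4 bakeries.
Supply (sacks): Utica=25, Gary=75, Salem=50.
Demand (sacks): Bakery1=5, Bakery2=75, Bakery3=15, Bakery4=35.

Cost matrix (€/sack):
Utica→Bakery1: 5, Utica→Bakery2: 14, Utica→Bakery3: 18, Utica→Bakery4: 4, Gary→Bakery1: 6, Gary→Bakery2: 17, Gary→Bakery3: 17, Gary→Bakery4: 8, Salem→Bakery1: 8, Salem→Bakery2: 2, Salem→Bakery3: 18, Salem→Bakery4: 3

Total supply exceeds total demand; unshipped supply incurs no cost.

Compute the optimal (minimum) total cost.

990

One minimum-cost allocation:
  Utica→Bakery4: 25 × €4 = €100
  Gary→Bakery1: 5 × €6 = €30
  Gary→Bakery2: 25 × €17 = €425
  Gary→Bakery3: 15 × €17 = €255
  Gary→Bakery4: 10 × €8 = €80
  Salem→Bakery2: 50 × €2 = €100
Total = 100 + 30 + 425 + 255 + 80 + 100 = €990.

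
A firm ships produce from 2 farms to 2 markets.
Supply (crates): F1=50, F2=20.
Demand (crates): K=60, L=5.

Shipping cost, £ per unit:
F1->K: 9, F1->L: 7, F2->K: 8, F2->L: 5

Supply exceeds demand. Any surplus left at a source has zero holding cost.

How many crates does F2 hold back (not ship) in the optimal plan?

Minimum-cost shipments:
  F1 to K: 45 × £9 = £405
  F2 to K: 15 × £8 = £120
  F2 to L: 5 × £5 = £25
Total cost = £550.
F2 ships 20 of its 20, leaving 0.

0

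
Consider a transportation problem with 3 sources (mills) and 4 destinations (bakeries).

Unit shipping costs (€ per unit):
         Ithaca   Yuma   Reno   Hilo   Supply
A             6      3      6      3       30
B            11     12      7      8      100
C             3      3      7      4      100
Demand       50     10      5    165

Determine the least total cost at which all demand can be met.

1225

Optimal allocation:
  A->Hilo: 30 × €3 = €90
  B->Reno: 5 × €7 = €35
  B->Hilo: 95 × €8 = €760
  C->Ithaca: 50 × €3 = €150
  C->Yuma: 10 × €3 = €30
  C->Hilo: 40 × €4 = €160
Total = 90 + 35 + 760 + 150 + 30 + 160 = €1225.
(Supply check: A ships 30; B ships 100; C ships 100.)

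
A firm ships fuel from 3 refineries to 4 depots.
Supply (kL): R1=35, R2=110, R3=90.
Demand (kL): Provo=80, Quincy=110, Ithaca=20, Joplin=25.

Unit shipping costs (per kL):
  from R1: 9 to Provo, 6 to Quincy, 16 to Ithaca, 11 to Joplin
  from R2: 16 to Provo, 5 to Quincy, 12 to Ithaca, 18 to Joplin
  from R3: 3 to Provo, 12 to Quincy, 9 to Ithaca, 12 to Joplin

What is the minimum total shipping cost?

Optimal allocation:
  R1→Quincy: 10 × 6 = 60
  R1→Joplin: 25 × 11 = 275
  R2→Quincy: 100 × 5 = 500
  R2→Ithaca: 10 × 12 = 120
  R3→Provo: 80 × 3 = 240
  R3→Ithaca: 10 × 9 = 90
Total = 60 + 275 + 500 + 120 + 240 + 90 = 1285.

1285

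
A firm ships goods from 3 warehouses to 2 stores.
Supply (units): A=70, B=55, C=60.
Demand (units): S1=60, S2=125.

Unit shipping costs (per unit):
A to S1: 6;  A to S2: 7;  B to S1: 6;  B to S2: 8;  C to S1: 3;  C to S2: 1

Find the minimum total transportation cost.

One minimum-cost allocation:
  A to S1: 5 × 6 = 30
  A to S2: 65 × 7 = 455
  B to S1: 55 × 6 = 330
  C to S2: 60 × 1 = 60
Total = 30 + 455 + 330 + 60 = 875.

875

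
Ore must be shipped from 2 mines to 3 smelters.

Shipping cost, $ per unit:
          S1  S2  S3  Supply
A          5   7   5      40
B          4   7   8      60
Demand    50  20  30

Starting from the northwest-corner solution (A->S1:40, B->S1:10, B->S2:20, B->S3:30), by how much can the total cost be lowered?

130

Current plan cost = 40·5 + 10·4 + 20·7 + 30·8 = $620.
Optimal plan:
  A->S2: 10 × $7 = $70
  A->S3: 30 × $5 = $150
  B->S1: 50 × $4 = $200
  B->S2: 10 × $7 = $70
Optimal cost = $490.
Saving = 620 − 490 = $130.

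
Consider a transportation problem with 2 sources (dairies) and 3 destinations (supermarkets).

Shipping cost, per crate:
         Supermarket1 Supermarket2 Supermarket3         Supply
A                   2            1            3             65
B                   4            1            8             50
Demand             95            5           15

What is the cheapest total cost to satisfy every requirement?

An optimal shipping plan:
  A->Supermarket1: 50 × 2 = 100
  A->Supermarket3: 15 × 3 = 45
  B->Supermarket1: 45 × 4 = 180
  B->Supermarket2: 5 × 1 = 5
Total = 100 + 45 + 180 + 5 = 330.

330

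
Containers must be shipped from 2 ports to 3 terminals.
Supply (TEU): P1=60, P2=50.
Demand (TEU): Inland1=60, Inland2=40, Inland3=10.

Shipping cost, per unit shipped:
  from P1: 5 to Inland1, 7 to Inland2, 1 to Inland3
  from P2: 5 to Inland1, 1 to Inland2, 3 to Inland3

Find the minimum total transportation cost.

350

A cheapest plan:
  P1->Inland1: 50 TEU
  P1->Inland3: 10 TEU
  P2->Inland1: 10 TEU
  P2->Inland2: 40 TEU
Total cost = 350.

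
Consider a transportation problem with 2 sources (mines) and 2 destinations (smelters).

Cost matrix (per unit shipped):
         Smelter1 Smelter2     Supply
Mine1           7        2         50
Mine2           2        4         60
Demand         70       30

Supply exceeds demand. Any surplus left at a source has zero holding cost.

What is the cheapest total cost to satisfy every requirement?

One minimum-cost allocation:
  Mine1->Smelter1: 10 × 7 = 70
  Mine1->Smelter2: 30 × 2 = 60
  Mine2->Smelter1: 60 × 2 = 120
Total = 70 + 60 + 120 = 250.
(Supply check: Mine1 ships 40; Mine2 ships 60.)

250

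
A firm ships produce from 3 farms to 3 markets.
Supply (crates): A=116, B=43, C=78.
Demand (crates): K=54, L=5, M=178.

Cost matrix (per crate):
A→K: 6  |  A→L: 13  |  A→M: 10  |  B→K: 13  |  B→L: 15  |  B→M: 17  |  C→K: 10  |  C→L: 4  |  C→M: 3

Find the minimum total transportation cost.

1899

An optimal shipping plan:
  A->K: 16 × 6 = 96
  A->M: 100 × 10 = 1000
  B->K: 38 × 13 = 494
  B->L: 5 × 15 = 75
  C->M: 78 × 3 = 234
Total = 96 + 1000 + 494 + 75 + 234 = 1899.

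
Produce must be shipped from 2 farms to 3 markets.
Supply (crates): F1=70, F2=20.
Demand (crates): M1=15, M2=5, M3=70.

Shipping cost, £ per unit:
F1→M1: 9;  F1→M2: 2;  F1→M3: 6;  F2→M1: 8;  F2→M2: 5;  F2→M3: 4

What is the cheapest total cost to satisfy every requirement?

525

Optimal allocation:
  F1->M1: 15 × £9 = £135
  F1->M2: 5 × £2 = £10
  F1->M3: 50 × £6 = £300
  F2->M3: 20 × £4 = £80
Total = 135 + 10 + 300 + 80 = £525.
(Supply check: F1 ships 70; F2 ships 20.)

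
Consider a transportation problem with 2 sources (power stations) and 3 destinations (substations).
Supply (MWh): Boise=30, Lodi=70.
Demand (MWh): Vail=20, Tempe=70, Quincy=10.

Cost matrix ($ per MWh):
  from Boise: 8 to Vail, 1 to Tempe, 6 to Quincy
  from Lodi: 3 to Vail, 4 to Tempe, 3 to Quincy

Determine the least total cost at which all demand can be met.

A cheapest plan:
  Boise->Tempe: 30 × $1 = $30
  Lodi->Vail: 20 × $3 = $60
  Lodi->Tempe: 40 × $4 = $160
  Lodi->Quincy: 10 × $3 = $30
Total = 30 + 60 + 160 + 30 = $280.
(Supply check: Boise ships 30; Lodi ships 70.)

280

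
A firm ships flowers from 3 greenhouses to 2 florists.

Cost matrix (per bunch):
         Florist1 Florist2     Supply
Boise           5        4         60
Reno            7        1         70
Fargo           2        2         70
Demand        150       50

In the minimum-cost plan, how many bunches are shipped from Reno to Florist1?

Optimal shipments:
  Boise–Florist1: 60 bunches
  Reno–Florist1: 20 bunches
  Reno–Florist2: 50 bunches
  Fargo–Florist1: 70 bunches
Total cost = 630.
So Reno→Florist1 carries 20 bunches.

20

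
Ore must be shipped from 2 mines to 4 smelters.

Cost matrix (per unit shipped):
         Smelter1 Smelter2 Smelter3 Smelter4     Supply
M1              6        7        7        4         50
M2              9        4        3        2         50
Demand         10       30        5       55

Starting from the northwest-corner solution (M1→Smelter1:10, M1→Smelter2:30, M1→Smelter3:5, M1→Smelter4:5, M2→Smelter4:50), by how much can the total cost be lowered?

Current plan cost = 10·6 + 30·7 + 5·7 + 5·4 + 50·2 = 425.
Optimal plan:
  M1->Smelter1: 10 × 6 = 60
  M1->Smelter4: 40 × 4 = 160
  M2->Smelter2: 30 × 4 = 120
  M2->Smelter3: 5 × 3 = 15
  M2->Smelter4: 15 × 2 = 30
Optimal cost = 385.
Saving = 425 − 385 = 40.

40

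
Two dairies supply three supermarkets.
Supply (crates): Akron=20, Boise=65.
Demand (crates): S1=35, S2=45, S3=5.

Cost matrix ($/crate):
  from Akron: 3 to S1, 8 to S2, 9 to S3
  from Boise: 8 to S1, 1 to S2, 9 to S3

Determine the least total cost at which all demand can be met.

270

A cheapest plan:
  Akron to S1: 20 crates
  Boise to S1: 15 crates
  Boise to S2: 45 crates
  Boise to S3: 5 crates
Total cost = $270.
(Supply check: Akron ships 20; Boise ships 65.)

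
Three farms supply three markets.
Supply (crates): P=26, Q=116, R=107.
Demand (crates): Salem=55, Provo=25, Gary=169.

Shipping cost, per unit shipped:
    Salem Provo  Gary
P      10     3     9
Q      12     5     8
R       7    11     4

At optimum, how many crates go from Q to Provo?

Solving gives:
  P to Salem: 1 × 10 = 10
  P to Provo: 25 × 3 = 75
  Q to Gary: 116 × 8 = 928
  R to Salem: 54 × 7 = 378
  R to Gary: 53 × 4 = 212
Total cost = 1603.
The route Q→Provo is not used.

0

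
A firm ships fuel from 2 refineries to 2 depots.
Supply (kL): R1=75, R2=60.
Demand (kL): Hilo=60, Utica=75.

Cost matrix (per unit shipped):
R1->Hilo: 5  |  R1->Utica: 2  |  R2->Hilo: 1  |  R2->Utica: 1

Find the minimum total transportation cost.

One minimum-cost allocation:
  R1–Utica: 75 × 2 = 150
  R2–Hilo: 60 × 1 = 60
Total = 150 + 60 = 210.

210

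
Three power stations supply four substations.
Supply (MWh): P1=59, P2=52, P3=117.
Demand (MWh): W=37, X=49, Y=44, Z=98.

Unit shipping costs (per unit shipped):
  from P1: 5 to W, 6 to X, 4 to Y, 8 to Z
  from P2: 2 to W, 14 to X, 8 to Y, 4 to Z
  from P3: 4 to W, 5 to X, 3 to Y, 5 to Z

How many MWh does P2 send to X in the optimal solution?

The minimum-cost plan:
  P1 to X: 49 × 6 = 294
  P1 to Y: 10 × 4 = 40
  P2 to W: 37 × 2 = 74
  P2 to Z: 15 × 4 = 60
  P3 to Y: 34 × 3 = 102
  P3 to Z: 83 × 5 = 415
Total cost = 985.
The route P2→X is not used.

0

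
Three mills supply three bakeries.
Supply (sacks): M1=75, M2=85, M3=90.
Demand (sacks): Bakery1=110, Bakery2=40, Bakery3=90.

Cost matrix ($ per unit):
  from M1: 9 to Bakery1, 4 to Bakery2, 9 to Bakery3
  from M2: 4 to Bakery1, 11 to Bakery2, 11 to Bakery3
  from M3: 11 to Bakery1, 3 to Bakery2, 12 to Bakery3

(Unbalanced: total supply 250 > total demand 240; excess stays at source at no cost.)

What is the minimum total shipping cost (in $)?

1590

Optimal allocation:
  M1 to Bakery3: 75 sacks
  M2 to Bakery1: 85 sacks
  M3 to Bakery1: 25 sacks
  M3 to Bakery2: 40 sacks
  M3 to Bakery3: 15 sacks
Total cost = $1590.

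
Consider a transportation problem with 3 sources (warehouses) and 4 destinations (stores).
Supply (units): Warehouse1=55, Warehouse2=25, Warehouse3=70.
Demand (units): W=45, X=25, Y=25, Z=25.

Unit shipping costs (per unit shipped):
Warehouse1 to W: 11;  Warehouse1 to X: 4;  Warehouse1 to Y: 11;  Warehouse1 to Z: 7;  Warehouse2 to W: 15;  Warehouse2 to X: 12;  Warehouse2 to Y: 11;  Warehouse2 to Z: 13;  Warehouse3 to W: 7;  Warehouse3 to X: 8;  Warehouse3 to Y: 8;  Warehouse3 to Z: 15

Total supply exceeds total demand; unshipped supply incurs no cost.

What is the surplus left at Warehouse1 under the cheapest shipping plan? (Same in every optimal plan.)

An optimal plan:
  Warehouse1 to X: 25 × 4 = 100
  Warehouse1 to Z: 25 × 7 = 175
  Warehouse3 to W: 45 × 7 = 315
  Warehouse3 to Y: 25 × 8 = 200
Total cost = 790.
Warehouse1 ships 50 of its 55, leaving 5.

5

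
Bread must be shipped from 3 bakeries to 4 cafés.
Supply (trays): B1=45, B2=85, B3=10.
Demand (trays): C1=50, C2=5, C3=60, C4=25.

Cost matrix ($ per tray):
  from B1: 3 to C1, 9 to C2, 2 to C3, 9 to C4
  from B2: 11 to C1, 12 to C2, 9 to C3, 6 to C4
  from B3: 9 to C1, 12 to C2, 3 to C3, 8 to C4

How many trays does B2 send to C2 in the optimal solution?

5

Optimal shipments:
  B1→C1: 45 trays
  B2→C1: 5 trays
  B2→C2: 5 trays
  B2→C3: 50 trays
  B2→C4: 25 trays
  B3→C3: 10 trays
Total cost = $880.
So B2→C2 carries 5 trays.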